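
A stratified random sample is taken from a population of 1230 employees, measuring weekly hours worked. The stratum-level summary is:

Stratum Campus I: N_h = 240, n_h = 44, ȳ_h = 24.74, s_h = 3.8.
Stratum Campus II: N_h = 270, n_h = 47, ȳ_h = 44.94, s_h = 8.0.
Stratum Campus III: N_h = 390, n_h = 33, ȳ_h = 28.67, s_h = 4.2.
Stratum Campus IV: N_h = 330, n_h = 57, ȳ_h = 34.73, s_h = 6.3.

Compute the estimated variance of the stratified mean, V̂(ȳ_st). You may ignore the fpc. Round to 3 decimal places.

V̂(ȳ_st) ≈ 0.182

V̂(ȳ_st) = Σ W_h² s_h²/n_h, with W_h = N_h/N and N = 1230:
  stratum Campus I: (240/1230)²·3.8²/44 = 0.0124947
  stratum Campus II: (270/1230)²·8.0²/47 = 0.0656144
  stratum Campus III: (390/1230)²·4.2²/33 = 0.0537407
  stratum Campus IV: (330/1230)²·6.3²/57 = 0.0501215
V̂(ȳ_st) = 0.181971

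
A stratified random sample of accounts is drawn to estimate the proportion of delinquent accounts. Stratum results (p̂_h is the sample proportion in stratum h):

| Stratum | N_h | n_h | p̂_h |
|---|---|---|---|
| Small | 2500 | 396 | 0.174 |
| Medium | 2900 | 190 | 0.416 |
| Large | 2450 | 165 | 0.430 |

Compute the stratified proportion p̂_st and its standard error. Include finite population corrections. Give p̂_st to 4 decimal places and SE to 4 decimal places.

p̂_st ≈ 0.3433, SE ≈ 0.0182

N = 7850; stratum weights W_h = N_h/N.
p̂_st = Σ W_h p̂_h = (2500·0.174 + 2900·0.416 + 2450·0.430)/7850 = 0.34330
V̂(p̂_st) = Σ W_h² (1 − n_h/N_h) p̂_h(1−p̂_h)/(n_h−1):
  stratum Small: (2500/7850)²·(1 − 396/2500)·0.174·0.826/395 = 3.10584e-05
  stratum Medium: (2900/7850)²·(1 − 190/2900)·0.416·0.584/189 = 0.000163935
  stratum Large: (2450/7850)²·(1 − 165/2450)·0.430·0.570/164 = 0.000135773
V̂(p̂_st) = 0.000330766; SE = √V̂ = 0.018187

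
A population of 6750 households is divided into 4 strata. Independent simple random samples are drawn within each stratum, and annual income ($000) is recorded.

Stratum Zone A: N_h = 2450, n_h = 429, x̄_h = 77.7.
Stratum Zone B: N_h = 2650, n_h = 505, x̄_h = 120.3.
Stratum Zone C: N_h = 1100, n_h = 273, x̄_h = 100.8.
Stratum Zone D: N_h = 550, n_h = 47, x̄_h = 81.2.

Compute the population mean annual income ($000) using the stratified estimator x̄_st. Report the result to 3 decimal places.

N = Σ N_h = 6750. Stratum weights W_h = N_h/N.
x̄_st = (2450·77.7 + 2650·120.3 + 1100·100.8 + 550·81.2) / 6750 = 98.47407

x̄_st ≈ 98.474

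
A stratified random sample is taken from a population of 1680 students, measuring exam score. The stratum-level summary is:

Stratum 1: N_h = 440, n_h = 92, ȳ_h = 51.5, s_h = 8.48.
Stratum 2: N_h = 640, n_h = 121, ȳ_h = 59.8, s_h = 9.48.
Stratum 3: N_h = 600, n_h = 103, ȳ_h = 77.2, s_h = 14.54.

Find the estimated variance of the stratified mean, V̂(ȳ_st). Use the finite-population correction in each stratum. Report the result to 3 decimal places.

V̂(ȳ_st) ≈ 0.347

V̂(ȳ_st) = Σ W_h² (1 − n_h/N_h) s_h²/n_h, with W_h = N_h/N and N = 1680:
  stratum 1: (440/1680)²·(1 − 92/440)·8.48²/92 = 0.042405
  stratum 2: (640/1680)²·(1 − 121/640)·9.48²/121 = 0.0874098
  stratum 3: (600/1680)²·(1 − 103/600)·14.54²/103 = 0.216861
V̂(ȳ_st) = 0.346675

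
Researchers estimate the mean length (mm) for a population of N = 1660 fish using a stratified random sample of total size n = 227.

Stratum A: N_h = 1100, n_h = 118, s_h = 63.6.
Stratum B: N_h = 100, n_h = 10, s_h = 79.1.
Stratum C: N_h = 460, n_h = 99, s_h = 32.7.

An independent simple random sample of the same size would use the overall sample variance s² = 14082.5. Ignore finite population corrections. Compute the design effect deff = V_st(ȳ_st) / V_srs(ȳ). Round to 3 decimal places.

V̂(ȳ_st) = Σ W_h² s_h²/n_h, with W_h = N_h/N and N = 1660:
  stratum A: (1100/1660)²·63.6²/118 = 15.0522
  stratum B: (100/1660)²·79.1²/10 = 2.27058
  stratum C: (460/1660)²·32.7²/99 = 0.829392
V_st = 18.1522
V_srs = s²/n = 14082.5/227 = 62.0374
deff = V_st / V_srs = 18.1522/62.0374 = 0.2926

deff ≈ 0.293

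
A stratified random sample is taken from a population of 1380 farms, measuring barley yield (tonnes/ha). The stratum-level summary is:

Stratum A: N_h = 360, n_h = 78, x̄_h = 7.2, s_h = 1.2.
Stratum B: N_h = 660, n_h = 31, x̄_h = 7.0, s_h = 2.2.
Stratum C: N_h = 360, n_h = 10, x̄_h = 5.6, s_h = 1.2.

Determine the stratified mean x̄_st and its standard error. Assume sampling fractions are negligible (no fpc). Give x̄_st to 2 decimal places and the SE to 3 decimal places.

x̄_st = Σ W_h x̄_h = (360·7.2 + 660·7.0 + 360·5.6)/1380 = 6.68696
V̂(x̄_st) = Σ W_h² s_h²/n_h, with W_h = N_h/N and N = 1380:
  stratum A: (360/1380)²·1.2²/78 = 0.00125636
  stratum B: (660/1380)²·2.2²/31 = 0.0357119
  stratum C: (360/1380)²·1.2²/10 = 0.00979962
V̂(x̄_st) = 0.0467679
SE(x̄_st) = √0.0467679 = 0.216259

x̄_st ≈ 6.69, SE ≈ 0.216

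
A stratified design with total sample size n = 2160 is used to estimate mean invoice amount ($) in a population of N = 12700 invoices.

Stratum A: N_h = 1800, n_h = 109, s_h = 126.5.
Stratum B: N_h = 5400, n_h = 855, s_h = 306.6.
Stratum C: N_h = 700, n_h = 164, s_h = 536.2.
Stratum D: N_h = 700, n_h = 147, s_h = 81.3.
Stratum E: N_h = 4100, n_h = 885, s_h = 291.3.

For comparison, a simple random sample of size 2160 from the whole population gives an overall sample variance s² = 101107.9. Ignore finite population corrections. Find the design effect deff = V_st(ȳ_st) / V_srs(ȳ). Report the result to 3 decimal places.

deff ≈ 0.818

V̂(ȳ_st) = Σ W_h² s_h²/n_h, with W_h = N_h/N and N = 12700:
  stratum A: (1800/12700)²·126.5²/109 = 2.94912
  stratum B: (5400/12700)²·306.6²/855 = 19.8773
  stratum C: (700/12700)²·536.2²/164 = 5.32597
  stratum D: (700/12700)²·81.3²/147 = 0.136601
  stratum E: (4100/12700)²·291.3²/885 = 9.99305
V_st = 38.2821
V_srs = s²/n = 101107.9/2160 = 46.8092
deff = V_st / V_srs = 38.2821/46.8092 = 0.8178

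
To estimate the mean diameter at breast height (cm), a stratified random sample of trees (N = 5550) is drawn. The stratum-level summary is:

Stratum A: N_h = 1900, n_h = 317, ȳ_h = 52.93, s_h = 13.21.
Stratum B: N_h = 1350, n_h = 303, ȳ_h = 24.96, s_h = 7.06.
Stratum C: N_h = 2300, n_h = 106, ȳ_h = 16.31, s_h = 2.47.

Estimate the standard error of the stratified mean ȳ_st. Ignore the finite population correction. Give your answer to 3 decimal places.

V̂(ȳ_st) = Σ W_h² s_h²/n_h, with W_h = N_h/N and N = 5550:
  stratum A: (1900/5550)²·13.21²/317 = 0.064516
  stratum B: (1350/5550)²·7.06²/303 = 0.00973304
  stratum C: (2300/5550)²·2.47²/106 = 0.00988457
V̂(ȳ_st) = 0.0841336
SE(ȳ_st) = √0.0841336 = 0.290058

SE(ȳ_st) ≈ 0.290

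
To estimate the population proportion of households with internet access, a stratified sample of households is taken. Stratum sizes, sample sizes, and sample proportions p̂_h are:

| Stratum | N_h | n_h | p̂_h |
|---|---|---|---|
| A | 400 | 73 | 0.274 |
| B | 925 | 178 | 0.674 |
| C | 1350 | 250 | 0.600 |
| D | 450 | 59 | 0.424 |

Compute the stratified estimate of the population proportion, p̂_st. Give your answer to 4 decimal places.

p̂_st ≈ 0.5548

N = 3125; stratum weights W_h = N_h/N.
p̂_st = Σ W_h p̂_h = (400·0.274 + 925·0.674 + 1350·0.600 + 450·0.424)/3125 = 0.55483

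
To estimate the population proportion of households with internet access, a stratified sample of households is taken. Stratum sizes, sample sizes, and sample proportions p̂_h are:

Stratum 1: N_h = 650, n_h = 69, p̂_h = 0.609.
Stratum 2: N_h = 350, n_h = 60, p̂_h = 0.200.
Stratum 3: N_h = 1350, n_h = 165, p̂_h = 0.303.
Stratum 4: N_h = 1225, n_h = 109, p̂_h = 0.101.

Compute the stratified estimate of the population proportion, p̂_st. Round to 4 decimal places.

p̂_st ≈ 0.2793

N = 3575; stratum weights W_h = N_h/N.
p̂_st = Σ W_h p̂_h = (650·0.609 + 350·0.200 + 1350·0.303 + 1225·0.101)/3575 = 0.27934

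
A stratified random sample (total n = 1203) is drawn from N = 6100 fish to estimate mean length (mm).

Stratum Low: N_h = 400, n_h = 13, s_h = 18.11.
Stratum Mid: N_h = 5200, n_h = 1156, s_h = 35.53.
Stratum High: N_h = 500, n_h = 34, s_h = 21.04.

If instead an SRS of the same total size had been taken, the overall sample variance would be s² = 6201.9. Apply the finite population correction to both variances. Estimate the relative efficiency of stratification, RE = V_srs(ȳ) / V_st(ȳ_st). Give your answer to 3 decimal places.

RE ≈ 5.150

V̂(ȳ_st) = Σ W_h² (1 − n_h/N_h) s_h²/n_h, with W_h = N_h/N and N = 6100:
  stratum Low: (400/6100)²·(1 − 13/400)·18.11²/13 = 0.104955
  stratum Mid: (5200/6100)²·(1 − 1156/5200)·35.53²/1156 = 0.617145
  stratum High: (500/6100)²·(1 − 34/500)·21.04²/34 = 0.0815284
V_st = 0.803629
V_srs = (1 − 1203/6100)·6201.9/1203 = 4.13866
Relative efficiency = V_srs / V_st = 4.13866/0.803629 = 5.1500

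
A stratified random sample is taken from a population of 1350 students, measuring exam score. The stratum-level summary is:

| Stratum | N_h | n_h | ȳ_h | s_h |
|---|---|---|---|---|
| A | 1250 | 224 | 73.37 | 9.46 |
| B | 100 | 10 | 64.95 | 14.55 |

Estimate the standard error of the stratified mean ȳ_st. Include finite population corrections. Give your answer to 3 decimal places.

V̂(ȳ_st) = Σ W_h² (1 − n_h/N_h) s_h²/n_h, with W_h = N_h/N and N = 1350:
  stratum A: (1250/1350)²·(1 − 224/1250)·9.46²/224 = 0.281141
  stratum B: (100/1350)²·(1 − 10/100)·14.55²/10 = 0.104544
V̂(ȳ_st) = 0.385685
SE(ȳ_st) = √0.385685 = 0.621036

SE(ȳ_st) ≈ 0.621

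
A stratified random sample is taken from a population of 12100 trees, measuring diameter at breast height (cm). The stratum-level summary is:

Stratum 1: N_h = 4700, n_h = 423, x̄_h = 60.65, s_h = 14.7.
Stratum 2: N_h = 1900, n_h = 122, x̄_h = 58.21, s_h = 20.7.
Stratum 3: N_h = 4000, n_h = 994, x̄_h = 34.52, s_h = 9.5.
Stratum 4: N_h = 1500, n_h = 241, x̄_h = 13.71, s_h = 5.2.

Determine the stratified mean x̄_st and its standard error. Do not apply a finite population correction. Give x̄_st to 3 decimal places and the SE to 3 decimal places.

x̄_st ≈ 45.810, SE ≈ 0.419

x̄_st = Σ W_h x̄_h = (4700·60.65 + 1900·58.21 + 4000·34.52 + 1500·13.71)/12100 = 45.80983
V̂(x̄_st) = Σ W_h² s_h²/n_h, with W_h = N_h/N and N = 12100:
  stratum 1: (4700/12100)²·14.7²/423 = 0.077076
  stratum 2: (1900/12100)²·20.7²/122 = 0.0865999
  stratum 3: (4000/12100)²·9.5²/994 = 0.00992225
  stratum 4: (1500/12100)²·5.2²/241 = 0.00172425
V̂(x̄_st) = 0.175322
SE(x̄_st) = √0.175322 = 0.418715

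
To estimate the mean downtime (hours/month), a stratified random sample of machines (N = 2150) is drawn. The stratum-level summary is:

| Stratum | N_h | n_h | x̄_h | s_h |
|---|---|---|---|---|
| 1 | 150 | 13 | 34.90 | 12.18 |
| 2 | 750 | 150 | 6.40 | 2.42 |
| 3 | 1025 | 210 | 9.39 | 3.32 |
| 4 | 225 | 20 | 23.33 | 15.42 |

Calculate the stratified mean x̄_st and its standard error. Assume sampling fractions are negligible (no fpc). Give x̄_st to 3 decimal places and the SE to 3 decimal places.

x̄_st ≈ 11.586, SE ≈ 0.450

x̄_st = Σ W_h x̄_h = (150·34.90 + 750·6.40 + 1025·9.39 + 225·23.33)/2150 = 11.58558
V̂(x̄_st) = Σ W_h² s_h²/n_h, with W_h = N_h/N and N = 2150:
  stratum 1: (150/2150)²·12.18²/13 = 0.0555465
  stratum 2: (750/2150)²·2.42²/150 = 0.004751
  stratum 3: (1025/2150)²·3.32²/210 = 0.0119296
  stratum 4: (225/2150)²·15.42²/20 = 0.130205
V̂(x̄_st) = 0.202432
SE(x̄_st) = √0.202432 = 0.449924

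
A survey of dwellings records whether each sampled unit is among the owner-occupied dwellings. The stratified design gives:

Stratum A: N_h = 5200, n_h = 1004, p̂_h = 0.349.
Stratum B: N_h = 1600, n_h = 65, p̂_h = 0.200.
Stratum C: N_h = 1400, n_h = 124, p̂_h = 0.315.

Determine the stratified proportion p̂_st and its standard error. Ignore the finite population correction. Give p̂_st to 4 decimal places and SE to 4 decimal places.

N = 8200; stratum weights W_h = N_h/N.
p̂_st = Σ W_h p̂_h = (5200·0.349 + 1600·0.200 + 1400·0.315)/8200 = 0.31412
V̂(p̂_st) = Σ W_h² p̂_h(1−p̂_h)/(n_h−1):
  stratum A: (5200/8200)²·0.349·0.651/1003 = 9.10929e-05
  stratum B: (1600/8200)²·0.200·0.800/64 = 9.51814e-05
  stratum C: (1400/8200)²·0.315·0.685/123 = 5.11357e-05
V̂(p̂_st) = 0.00023741; SE = √V̂ = 0.0154081

p̂_st ≈ 0.3141, SE ≈ 0.0154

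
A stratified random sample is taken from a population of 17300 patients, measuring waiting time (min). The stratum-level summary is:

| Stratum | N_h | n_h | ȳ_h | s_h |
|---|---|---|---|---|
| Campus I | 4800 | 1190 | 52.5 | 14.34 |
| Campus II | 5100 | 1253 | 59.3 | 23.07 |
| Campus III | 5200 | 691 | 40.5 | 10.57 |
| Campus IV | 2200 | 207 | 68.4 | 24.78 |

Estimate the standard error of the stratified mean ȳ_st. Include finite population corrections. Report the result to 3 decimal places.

SE(ȳ_st) ≈ 0.307

V̂(ȳ_st) = Σ W_h² (1 − n_h/N_h) s_h²/n_h, with W_h = N_h/N and N = 17300:
  stratum Campus I: (4800/17300)²·(1 − 1190/4800)·14.34²/1190 = 0.0100048
  stratum Campus II: (5100/17300)²·(1 − 1253/5100)·23.07²/1253 = 0.0278448
  stratum Campus III: (5200/17300)²·(1 − 691/5200)·10.57²/691 = 0.0126667
  stratum Campus IV: (2200/17300)²·(1 − 207/2200)·24.78²/207 = 0.043458
V̂(ȳ_st) = 0.0939743
SE(ȳ_st) = √0.0939743 = 0.306552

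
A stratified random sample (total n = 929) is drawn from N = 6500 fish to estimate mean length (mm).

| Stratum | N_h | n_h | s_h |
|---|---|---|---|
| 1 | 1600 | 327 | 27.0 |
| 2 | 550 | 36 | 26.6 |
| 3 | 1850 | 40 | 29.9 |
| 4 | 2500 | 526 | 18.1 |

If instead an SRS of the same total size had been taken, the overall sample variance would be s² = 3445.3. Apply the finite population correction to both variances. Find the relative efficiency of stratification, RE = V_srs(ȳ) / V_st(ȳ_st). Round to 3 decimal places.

RE ≈ 1.526

V̂(ȳ_st) = Σ W_h² (1 − n_h/N_h) s_h²/n_h, with W_h = N_h/N and N = 6500:
  stratum 1: (1600/6500)²·(1 − 327/1600)·27.0²/327 = 0.107474
  stratum 2: (550/6500)²·(1 − 36/550)·26.6²/36 = 0.13151
  stratum 3: (1850/6500)²·(1 − 40/1850)·29.9²/40 = 1.77136
  stratum 4: (2500/6500)²·(1 − 526/2500)·18.1²/526 = 0.0727498
V_st = 2.08309
V_srs = (1 − 929/6500)·3445.3/929 = 3.17857
Relative efficiency = V_srs / V_st = 3.17857/2.08309 = 1.5259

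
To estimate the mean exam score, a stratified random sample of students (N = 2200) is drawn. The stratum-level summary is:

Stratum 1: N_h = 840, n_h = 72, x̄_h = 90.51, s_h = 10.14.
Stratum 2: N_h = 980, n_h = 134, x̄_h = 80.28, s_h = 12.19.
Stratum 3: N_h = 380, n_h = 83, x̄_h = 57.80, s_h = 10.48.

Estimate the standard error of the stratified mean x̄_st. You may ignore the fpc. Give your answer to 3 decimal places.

V̂(x̄_st) = Σ W_h² s_h²/n_h, with W_h = N_h/N and N = 2200:
  stratum 1: (840/2200)²·10.14²/72 = 0.208188
  stratum 2: (980/2200)²·12.19²/134 = 0.220044
  stratum 3: (380/2200)²·10.48²/83 = 0.039479
V̂(x̄_st) = 0.467711
SE(x̄_st) = √0.467711 = 0.683894

SE(x̄_st) ≈ 0.684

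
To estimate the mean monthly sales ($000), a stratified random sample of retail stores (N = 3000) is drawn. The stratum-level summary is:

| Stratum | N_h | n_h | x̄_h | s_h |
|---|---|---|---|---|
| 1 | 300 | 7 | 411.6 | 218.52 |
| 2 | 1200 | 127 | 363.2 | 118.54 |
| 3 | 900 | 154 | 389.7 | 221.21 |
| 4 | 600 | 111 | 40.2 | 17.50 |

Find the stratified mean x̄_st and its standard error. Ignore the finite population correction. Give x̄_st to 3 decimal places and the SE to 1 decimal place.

x̄_st ≈ 311.390, SE ≈ 10.7

x̄_st = Σ W_h x̄_h = (300·411.6 + 1200·363.2 + 900·389.7 + 600·40.2)/3000 = 311.39000
V̂(x̄_st) = Σ W_h² s_h²/n_h, with W_h = N_h/N and N = 3000:
  stratum 1: (300/3000)²·218.52²/7 = 68.2157
  stratum 2: (1200/3000)²·118.54²/127 = 17.703
  stratum 3: (900/3000)²·221.21²/154 = 28.5977
  stratum 4: (600/3000)²·17.50²/111 = 0.11036
V̂(x̄_st) = 114.627
SE(x̄_st) = √114.627 = 10.7064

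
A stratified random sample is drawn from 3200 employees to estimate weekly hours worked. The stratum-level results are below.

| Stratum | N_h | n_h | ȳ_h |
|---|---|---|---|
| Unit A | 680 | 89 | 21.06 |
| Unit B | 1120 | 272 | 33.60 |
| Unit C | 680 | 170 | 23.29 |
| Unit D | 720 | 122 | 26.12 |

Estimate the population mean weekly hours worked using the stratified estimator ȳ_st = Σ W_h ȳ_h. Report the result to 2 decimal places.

ȳ_st ≈ 27.06

N = Σ N_h = 3200. Stratum weights W_h = N_h/N.
ȳ_st = (680·21.06 + 1120·33.60 + 680·23.29 + 720·26.12) / 3200 = 27.0614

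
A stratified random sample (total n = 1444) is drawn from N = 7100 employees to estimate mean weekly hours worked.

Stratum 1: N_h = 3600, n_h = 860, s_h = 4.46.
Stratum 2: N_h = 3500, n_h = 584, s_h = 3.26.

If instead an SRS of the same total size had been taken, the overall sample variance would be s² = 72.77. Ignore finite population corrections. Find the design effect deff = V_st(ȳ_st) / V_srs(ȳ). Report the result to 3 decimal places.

V̂(ȳ_st) = Σ W_h² s_h²/n_h, with W_h = N_h/N and N = 7100:
  stratum 1: (3600/7100)²·4.46²/860 = 0.00594647
  stratum 2: (3500/7100)²·3.26²/584 = 0.00442223
V_st = 0.0103687
V_srs = s²/n = 72.77/1444 = 0.0503947
deff = V_st / V_srs = 0.0103687/0.0503947 = 0.2057

deff ≈ 0.206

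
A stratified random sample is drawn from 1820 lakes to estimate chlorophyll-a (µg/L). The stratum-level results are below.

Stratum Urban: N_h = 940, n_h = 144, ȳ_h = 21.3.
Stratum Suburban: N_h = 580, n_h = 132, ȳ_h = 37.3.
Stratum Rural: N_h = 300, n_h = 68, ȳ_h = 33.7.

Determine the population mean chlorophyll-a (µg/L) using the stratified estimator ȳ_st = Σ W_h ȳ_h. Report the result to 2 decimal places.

N = Σ N_h = 1820. Stratum weights W_h = N_h/N.
ȳ_st = (940·21.3 + 580·37.3 + 300·33.7) / 1820 = 28.4429

ȳ_st ≈ 28.44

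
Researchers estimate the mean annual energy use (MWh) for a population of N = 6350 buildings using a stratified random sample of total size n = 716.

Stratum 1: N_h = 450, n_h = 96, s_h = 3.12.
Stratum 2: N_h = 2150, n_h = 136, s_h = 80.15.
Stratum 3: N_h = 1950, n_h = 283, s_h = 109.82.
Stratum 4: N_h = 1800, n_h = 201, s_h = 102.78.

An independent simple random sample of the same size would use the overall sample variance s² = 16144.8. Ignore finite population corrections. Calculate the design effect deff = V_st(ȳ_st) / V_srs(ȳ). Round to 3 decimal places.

deff ≈ 0.606

V̂(ȳ_st) = Σ W_h² s_h²/n_h, with W_h = N_h/N and N = 6350:
  stratum 1: (450/6350)²·3.12²/96 = 0.000509232
  stratum 2: (2150/6350)²·80.15²/136 = 5.41499
  stratum 3: (1950/6350)²·109.82²/283 = 4.01882
  stratum 4: (1800/6350)²·102.78²/201 = 4.22298
V_st = 13.6573
V_srs = s²/n = 16144.8/716 = 22.5486
deff = V_st / V_srs = 13.6573/22.5486 = 0.6057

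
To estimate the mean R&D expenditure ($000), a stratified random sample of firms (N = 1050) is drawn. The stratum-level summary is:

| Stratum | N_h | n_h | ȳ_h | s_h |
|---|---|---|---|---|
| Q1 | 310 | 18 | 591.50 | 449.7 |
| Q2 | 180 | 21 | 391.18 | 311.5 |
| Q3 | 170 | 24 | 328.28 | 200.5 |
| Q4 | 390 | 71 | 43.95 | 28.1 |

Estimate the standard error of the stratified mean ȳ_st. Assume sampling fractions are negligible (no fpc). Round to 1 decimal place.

SE(ȳ_st) ≈ 34.1

V̂(ȳ_st) = Σ W_h² s_h²/n_h, with W_h = N_h/N and N = 1050:
  stratum Q1: (310/1050)²·449.7²/18 = 979.305
  stratum Q2: (180/1050)²·311.5²/21 = 135.789
  stratum Q3: (170/1050)²·200.5²/24 = 43.9073
  stratum Q4: (390/1050)²·28.1²/71 = 1.53428
V̂(ȳ_st) = 1160.54
SE(ȳ_st) = √1160.54 = 34.0666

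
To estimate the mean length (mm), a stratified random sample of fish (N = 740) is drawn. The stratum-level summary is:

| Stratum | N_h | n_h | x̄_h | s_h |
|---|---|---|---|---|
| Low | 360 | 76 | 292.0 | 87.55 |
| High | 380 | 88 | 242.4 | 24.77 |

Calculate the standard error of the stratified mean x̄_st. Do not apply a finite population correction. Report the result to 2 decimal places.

SE(x̄_st) ≈ 5.07

V̂(x̄_st) = Σ W_h² s_h²/n_h, with W_h = N_h/N and N = 740:
  stratum Low: (360/740)²·87.55²/76 = 23.8693
  stratum High: (380/740)²·24.77²/88 = 1.83854
V̂(x̄_st) = 25.7079
SE(x̄_st) = √25.7079 = 5.07029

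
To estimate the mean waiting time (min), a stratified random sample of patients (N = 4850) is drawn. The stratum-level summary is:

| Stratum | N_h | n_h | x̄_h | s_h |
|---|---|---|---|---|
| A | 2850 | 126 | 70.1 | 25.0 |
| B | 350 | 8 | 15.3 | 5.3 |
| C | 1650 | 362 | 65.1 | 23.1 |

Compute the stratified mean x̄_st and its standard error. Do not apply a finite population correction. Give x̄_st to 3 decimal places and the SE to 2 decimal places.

x̄_st = Σ W_h x̄_h = (2850·70.1 + 350·15.3 + 1650·65.1)/4850 = 64.44433
V̂(x̄_st) = Σ W_h² s_h²/n_h, with W_h = N_h/N and N = 4850:
  stratum A: (2850/4850)²·25.0²/126 = 1.71284
  stratum B: (350/4850)²·5.3²/8 = 0.0182858
  stratum C: (1650/4850)²·23.1²/362 = 0.170608
V̂(x̄_st) = 1.90173
SE(x̄_st) = √1.90173 = 1.37903

x̄_st ≈ 64.444, SE ≈ 1.38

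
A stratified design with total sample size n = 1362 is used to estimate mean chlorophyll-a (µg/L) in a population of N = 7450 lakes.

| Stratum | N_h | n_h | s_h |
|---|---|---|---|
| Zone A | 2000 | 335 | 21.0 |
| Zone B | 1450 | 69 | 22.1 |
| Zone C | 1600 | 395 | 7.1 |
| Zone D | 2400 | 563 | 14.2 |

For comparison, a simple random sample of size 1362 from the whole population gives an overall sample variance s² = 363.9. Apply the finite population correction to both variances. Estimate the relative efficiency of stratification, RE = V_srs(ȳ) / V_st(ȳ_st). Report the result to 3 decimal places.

RE ≈ 0.595

V̂(ȳ_st) = Σ W_h² (1 − n_h/N_h) s_h²/n_h, with W_h = N_h/N and N = 7450:
  stratum Zone A: (2000/7450)²·(1 − 335/2000)·21.0²/335 = 0.0789815
  stratum Zone B: (1450/7450)²·(1 − 69/1450)·22.1²/69 = 0.255379
  stratum Zone C: (1600/7450)²·(1 − 395/1600)·7.1²/395 = 0.00443317
  stratum Zone D: (2400/7450)²·(1 − 563/2400)·14.2²/563 = 0.0284496
V_st = 0.367243
V_srs = (1 − 1362/7450)·363.9/1362 = 0.218335
Relative efficiency = V_srs / V_st = 0.218335/0.367243 = 0.5945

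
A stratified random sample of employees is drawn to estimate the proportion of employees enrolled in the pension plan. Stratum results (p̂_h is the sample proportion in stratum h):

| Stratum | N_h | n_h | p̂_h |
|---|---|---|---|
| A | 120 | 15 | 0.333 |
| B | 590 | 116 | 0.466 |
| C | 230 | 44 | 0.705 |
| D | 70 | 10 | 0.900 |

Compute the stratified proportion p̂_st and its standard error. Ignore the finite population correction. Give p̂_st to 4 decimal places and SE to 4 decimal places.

p̂_st ≈ 0.5347, SE ≈ 0.0355

N = 1010; stratum weights W_h = N_h/N.
p̂_st = Σ W_h p̂_h = (120·0.333 + 590·0.466 + 230·0.705 + 70·0.900)/1010 = 0.53470
V̂(p̂_st) = Σ W_h² p̂_h(1−p̂_h)/(n_h−1):
  stratum A: (120/1010)²·0.333·0.667/14 = 0.000223956
  stratum B: (590/1010)²·0.466·0.534/115 = 0.000738398
  stratum C: (230/1010)²·0.705·0.295/43 = 0.000250816
  stratum D: (70/1010)²·0.900·0.100/9 = 4.80345e-05
V̂(p̂_st) = 0.0012612; SE = √V̂ = 0.0355134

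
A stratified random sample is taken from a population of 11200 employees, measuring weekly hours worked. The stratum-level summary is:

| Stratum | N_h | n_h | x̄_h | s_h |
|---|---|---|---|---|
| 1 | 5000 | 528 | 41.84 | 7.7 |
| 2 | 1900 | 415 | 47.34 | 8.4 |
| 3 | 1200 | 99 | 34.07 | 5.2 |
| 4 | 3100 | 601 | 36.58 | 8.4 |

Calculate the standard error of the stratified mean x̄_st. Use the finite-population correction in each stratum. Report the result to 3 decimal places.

SE(x̄_st) ≈ 0.184

V̂(x̄_st) = Σ W_h² (1 − n_h/N_h) s_h²/n_h, with W_h = N_h/N and N = 11200:
  stratum 1: (5000/11200)²·(1 − 528/5000)·7.7²/528 = 0.0200163
  stratum 2: (1900/11200)²·(1 − 415/1900)·8.4²/415 = 0.00382432
  stratum 3: (1200/11200)²·(1 − 99/1200)·5.2²/99 = 0.00287676
  stratum 4: (3100/11200)²·(1 − 601/3100)·8.4²/601 = 0.00725063
V̂(x̄_st) = 0.033968
SE(x̄_st) = √0.033968 = 0.184304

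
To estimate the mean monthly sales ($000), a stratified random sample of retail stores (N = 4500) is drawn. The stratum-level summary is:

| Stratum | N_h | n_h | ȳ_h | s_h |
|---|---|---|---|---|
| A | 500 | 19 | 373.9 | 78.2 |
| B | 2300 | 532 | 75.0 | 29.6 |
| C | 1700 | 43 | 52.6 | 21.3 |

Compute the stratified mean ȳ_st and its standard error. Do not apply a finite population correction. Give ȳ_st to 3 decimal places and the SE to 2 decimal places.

ȳ_st ≈ 99.749, SE ≈ 2.43

ȳ_st = Σ W_h ȳ_h = (500·373.9 + 2300·75.0 + 1700·52.6)/4500 = 99.74889
V̂(ȳ_st) = Σ W_h² s_h²/n_h, with W_h = N_h/N and N = 4500:
  stratum A: (500/4500)²·78.2²/19 = 3.97352
  stratum B: (2300/4500)²·29.6²/532 = 0.430232
  stratum C: (1700/4500)²·21.3²/43 = 1.50579
V̂(ȳ_st) = 5.90953
SE(ȳ_st) = √5.90953 = 2.43095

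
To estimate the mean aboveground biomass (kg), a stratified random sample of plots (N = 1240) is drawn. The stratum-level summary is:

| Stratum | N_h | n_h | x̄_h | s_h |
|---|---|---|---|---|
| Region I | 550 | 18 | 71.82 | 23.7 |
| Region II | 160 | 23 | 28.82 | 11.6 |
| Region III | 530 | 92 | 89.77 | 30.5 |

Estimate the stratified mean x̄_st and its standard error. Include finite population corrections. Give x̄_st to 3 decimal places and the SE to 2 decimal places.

x̄_st ≈ 73.944, SE ≈ 2.75

x̄_st = Σ W_h x̄_h = (550·71.82 + 160·28.82 + 530·89.77)/1240 = 73.94379
V̂(x̄_st) = Σ W_h² (1 − n_h/N_h) s_h²/n_h, with W_h = N_h/N and N = 1240:
  stratum Region I: (550/1240)²·(1 − 18/550)·23.7²/18 = 5.9382
  stratum Region II: (160/1240)²·(1 − 23/160)·11.6²/23 = 0.0834037
  stratum Region III: (530/1240)²·(1 − 92/530)·30.5²/92 = 1.52658
V̂(x̄_st) = 7.54818
SE(x̄_st) = √7.54818 = 2.7474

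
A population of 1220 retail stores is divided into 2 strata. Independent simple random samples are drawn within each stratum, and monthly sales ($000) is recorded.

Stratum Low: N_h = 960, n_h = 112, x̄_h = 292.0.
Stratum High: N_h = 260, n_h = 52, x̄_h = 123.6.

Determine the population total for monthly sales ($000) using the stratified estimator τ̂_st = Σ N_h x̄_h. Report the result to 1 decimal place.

τ̂_st = Σ N_h x̄_h = 960·292.0 + 260·123.6 = 312456.0

τ̂_st ≈ 312456.0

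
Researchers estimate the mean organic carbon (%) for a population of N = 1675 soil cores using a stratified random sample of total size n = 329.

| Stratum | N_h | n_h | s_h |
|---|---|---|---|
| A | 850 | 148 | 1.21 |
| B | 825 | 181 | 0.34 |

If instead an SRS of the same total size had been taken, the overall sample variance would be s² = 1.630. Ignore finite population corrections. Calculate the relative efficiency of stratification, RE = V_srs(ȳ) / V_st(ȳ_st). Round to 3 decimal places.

V̂(ȳ_st) = Σ W_h² s_h²/n_h, with W_h = N_h/N and N = 1675:
  stratum A: (850/1675)²·1.21²/148 = 0.00254752
  stratum B: (825/1675)²·0.34²/181 = 0.000154938
V_st = 0.00270246
V_srs = s²/n = 1.630/329 = 0.00495441
Relative efficiency = V_srs / V_st = 0.00495441/0.00270246 = 1.8333

RE ≈ 1.833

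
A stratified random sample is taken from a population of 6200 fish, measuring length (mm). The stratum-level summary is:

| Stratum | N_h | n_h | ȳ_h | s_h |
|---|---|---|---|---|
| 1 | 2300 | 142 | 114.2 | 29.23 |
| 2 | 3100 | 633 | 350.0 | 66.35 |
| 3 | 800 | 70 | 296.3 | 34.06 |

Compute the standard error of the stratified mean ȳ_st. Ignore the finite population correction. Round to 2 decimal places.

SE(ȳ_st) ≈ 1.69

V̂(ȳ_st) = Σ W_h² s_h²/n_h, with W_h = N_h/N and N = 6200:
  stratum 1: (2300/6200)²·29.23²/142 = 0.828021
  stratum 2: (3100/6200)²·66.35²/633 = 1.73867
  stratum 3: (800/6200)²·34.06²/70 = 0.275923
V̂(ȳ_st) = 2.84262
SE(ȳ_st) = √2.84262 = 1.68601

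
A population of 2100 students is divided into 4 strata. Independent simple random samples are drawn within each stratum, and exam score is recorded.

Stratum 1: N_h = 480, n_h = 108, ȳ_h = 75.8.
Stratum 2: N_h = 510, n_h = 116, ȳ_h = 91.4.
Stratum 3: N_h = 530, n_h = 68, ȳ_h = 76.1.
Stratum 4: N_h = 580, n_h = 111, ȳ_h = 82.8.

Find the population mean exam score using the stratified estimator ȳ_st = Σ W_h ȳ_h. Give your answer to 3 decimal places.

ȳ_st ≈ 81.598

N = Σ N_h = 2100. Stratum weights W_h = N_h/N.
ȳ_st = (480·75.8 + 510·91.4 + 530·76.1 + 580·82.8) / 2100 = 81.59762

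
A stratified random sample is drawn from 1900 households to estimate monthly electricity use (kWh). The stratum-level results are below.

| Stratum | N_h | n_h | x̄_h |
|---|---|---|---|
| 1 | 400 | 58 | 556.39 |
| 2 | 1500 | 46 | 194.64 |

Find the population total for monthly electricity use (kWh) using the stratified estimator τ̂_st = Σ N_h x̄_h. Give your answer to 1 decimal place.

τ̂_st = Σ N_h x̄_h = 400·556.39 + 1500·194.64 = 514516.0

τ̂_st ≈ 514516.0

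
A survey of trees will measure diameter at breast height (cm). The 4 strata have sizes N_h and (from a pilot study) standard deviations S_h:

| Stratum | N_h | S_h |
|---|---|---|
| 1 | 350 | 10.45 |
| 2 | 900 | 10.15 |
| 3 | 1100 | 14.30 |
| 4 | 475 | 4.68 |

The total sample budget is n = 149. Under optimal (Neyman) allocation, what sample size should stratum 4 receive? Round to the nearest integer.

Neyman allocation: n_h = n · N_h S_h / Σ N_i S_i, with n = 149.
  stratum 1: N_h·S_h = 350·10.45 = 3657.50
  stratum 2: N_h·S_h = 900·10.15 = 9135.00
  stratum 3: N_h·S_h = 1100·14.30 = 15730.00
  stratum 4: N_h·S_h = 475·4.68 = 2223.00
Σ N_h S_h = 30745.50
n for stratum 4 = 149·2223.00/30745.50 = 10.773 → 11

11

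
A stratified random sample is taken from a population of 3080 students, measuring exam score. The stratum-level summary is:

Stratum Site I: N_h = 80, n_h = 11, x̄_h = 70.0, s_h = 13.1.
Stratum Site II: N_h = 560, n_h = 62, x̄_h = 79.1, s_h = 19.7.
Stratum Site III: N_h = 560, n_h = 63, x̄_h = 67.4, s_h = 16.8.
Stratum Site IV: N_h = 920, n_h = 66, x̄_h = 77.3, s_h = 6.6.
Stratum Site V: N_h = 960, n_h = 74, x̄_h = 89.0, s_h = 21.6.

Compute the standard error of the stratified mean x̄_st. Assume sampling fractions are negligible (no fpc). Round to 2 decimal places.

V̂(x̄_st) = Σ W_h² s_h²/n_h, with W_h = N_h/N and N = 3080:
  stratum Site I: (80/3080)²·13.1²/11 = 0.0105252
  stratum Site II: (560/3080)²·19.7²/62 = 0.206926
  stratum Site III: (560/3080)²·16.8²/63 = 0.148099
  stratum Site IV: (920/3080)²·6.6²/66 = 0.0588868
  stratum Site V: (960/3080)²·21.6²/74 = 0.612515
V̂(x̄_st) = 1.03695
SE(x̄_st) = √1.03695 = 1.01831

SE(x̄_st) ≈ 1.02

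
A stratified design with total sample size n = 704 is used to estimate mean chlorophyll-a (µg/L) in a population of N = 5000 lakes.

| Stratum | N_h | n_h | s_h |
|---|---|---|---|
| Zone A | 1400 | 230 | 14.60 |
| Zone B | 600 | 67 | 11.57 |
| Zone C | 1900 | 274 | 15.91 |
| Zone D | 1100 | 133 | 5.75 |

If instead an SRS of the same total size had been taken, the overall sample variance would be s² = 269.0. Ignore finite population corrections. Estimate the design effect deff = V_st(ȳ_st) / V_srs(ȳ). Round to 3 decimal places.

deff ≈ 0.646

V̂(ȳ_st) = Σ W_h² s_h²/n_h, with W_h = N_h/N and N = 5000:
  stratum Zone A: (1400/5000)²·14.60²/230 = 0.0726598
  stratum Zone B: (600/5000)²·11.57²/67 = 0.028771
  stratum Zone C: (1900/5000)²·15.91²/274 = 0.1334
  stratum Zone D: (1100/5000)²·5.75²/133 = 0.0120318
V_st = 0.246863
V_srs = s²/n = 269.0/704 = 0.382102
deff = V_st / V_srs = 0.246863/0.382102 = 0.6461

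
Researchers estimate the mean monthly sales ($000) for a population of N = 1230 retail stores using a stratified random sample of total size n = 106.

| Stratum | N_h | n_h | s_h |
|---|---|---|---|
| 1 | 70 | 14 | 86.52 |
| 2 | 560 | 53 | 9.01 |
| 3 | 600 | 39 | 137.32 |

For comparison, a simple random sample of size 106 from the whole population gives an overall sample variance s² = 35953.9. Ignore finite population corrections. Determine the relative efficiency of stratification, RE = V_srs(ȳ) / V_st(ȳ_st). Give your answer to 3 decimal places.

RE ≈ 2.897

V̂(ȳ_st) = Σ W_h² s_h²/n_h, with W_h = N_h/N and N = 1230:
  stratum 1: (70/1230)²·86.52²/14 = 1.73177
  stratum 2: (560/1230)²·9.01²/53 = 0.317497
  stratum 3: (600/1230)²·137.32²/39 = 115.052
V_st = 117.102
V_srs = s²/n = 35953.9/106 = 339.188
Relative efficiency = V_srs / V_st = 339.188/117.102 = 2.8965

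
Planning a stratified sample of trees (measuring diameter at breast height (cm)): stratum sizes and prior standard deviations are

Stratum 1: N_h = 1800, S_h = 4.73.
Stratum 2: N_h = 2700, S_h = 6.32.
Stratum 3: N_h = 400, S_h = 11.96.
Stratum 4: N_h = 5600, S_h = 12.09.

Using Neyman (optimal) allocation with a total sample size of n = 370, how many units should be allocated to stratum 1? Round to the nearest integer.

Neyman allocation: n_h = n · N_h S_h / Σ N_i S_i, with n = 370.
  stratum 1: N_h·S_h = 1800·4.73 = 8514.00
  stratum 2: N_h·S_h = 2700·6.32 = 17064.00
  stratum 3: N_h·S_h = 400·11.96 = 4784.00
  stratum 4: N_h·S_h = 5600·12.09 = 67704.00
Σ N_h S_h = 98066.00
n for stratum 1 = 370·8514.00/98066.00 = 32.123 → 32

32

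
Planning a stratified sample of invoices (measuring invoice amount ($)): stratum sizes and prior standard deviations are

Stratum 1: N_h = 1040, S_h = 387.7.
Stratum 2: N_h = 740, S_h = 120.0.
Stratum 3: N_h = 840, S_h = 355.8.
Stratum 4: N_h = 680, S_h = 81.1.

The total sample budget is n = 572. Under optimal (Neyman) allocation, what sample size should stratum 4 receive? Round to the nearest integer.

37

Neyman allocation: n_h = n · N_h S_h / Σ N_i S_i, with n = 572.
  stratum 1: N_h·S_h = 1040·387.7 = 403208.00
  stratum 2: N_h·S_h = 740·120.0 = 88800.00
  stratum 3: N_h·S_h = 840·355.8 = 298872.00
  stratum 4: N_h·S_h = 680·81.1 = 55148.00
Σ N_h S_h = 846028.00
n for stratum 4 = 572·55148.00/846028.00 = 37.286 → 37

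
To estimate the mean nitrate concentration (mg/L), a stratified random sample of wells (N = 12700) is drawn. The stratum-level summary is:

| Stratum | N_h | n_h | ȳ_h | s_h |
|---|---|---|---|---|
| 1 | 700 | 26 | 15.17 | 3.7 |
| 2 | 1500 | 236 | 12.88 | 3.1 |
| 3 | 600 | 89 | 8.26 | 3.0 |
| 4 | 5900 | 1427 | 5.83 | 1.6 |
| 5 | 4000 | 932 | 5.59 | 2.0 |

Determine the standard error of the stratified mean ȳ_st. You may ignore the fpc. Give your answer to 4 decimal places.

V̂(ȳ_st) = Σ W_h² s_h²/n_h, with W_h = N_h/N and N = 12700:
  stratum 1: (700/12700)²·3.7²/26 = 0.00159963
  stratum 2: (1500/12700)²·3.1²/236 = 0.00056805
  stratum 3: (600/12700)²·3.0²/89 = 0.000225708
  stratum 4: (5900/12700)²·1.6²/1427 = 0.00038718
  stratum 5: (4000/12700)²·2.0²/932 = 0.000425752
V̂(ȳ_st) = 0.00320632
SE(ȳ_st) = √0.00320632 = 0.0566243

SE(ȳ_st) ≈ 0.0566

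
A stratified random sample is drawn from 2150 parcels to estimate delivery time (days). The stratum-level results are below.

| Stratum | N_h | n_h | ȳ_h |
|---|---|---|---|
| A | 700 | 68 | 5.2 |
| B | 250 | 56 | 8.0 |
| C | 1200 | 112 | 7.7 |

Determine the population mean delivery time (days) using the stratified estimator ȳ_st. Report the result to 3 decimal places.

ȳ_st ≈ 6.921

N = Σ N_h = 2150. Stratum weights W_h = N_h/N.
ȳ_st = (700·5.2 + 250·8.0 + 1200·7.7) / 2150 = 6.92093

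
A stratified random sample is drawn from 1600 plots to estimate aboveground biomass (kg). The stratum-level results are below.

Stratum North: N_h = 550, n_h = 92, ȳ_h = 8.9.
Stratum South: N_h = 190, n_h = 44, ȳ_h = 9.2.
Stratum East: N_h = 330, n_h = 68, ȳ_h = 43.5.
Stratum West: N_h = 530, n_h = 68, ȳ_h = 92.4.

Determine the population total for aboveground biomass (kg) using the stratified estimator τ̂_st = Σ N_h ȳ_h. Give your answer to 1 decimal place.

τ̂_st ≈ 69970.0

τ̂_st = Σ N_h ȳ_h = 550·8.9 + 190·9.2 + 330·43.5 + 530·92.4 = 69970.0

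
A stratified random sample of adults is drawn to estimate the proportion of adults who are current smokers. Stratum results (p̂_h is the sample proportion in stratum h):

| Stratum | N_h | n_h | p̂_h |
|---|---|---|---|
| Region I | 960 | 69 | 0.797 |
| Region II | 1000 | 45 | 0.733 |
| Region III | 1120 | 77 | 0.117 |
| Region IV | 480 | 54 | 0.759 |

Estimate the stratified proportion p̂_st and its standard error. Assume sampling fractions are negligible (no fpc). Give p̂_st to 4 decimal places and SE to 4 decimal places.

p̂_st ≈ 0.5600, SE ≈ 0.0269

N = 3560; stratum weights W_h = N_h/N.
p̂_st = Σ W_h p̂_h = (960·0.797 + 1000·0.733 + 1120·0.117 + 480·0.759)/3560 = 0.55997
V̂(p̂_st) = Σ W_h² p̂_h(1−p̂_h)/(n_h−1):
  stratum Region I: (960/3560)²·0.797·0.203/68 = 0.000173017
  stratum Region II: (1000/3560)²·0.733·0.267/44 = 0.000350964
  stratum Region III: (1120/3560)²·0.117·0.883/76 = 0.000134545
  stratum Region IV: (480/3560)²·0.759·0.241/53 = 6.2743e-05
V̂(p̂_st) = 0.000721269; SE = √V̂ = 0.0268565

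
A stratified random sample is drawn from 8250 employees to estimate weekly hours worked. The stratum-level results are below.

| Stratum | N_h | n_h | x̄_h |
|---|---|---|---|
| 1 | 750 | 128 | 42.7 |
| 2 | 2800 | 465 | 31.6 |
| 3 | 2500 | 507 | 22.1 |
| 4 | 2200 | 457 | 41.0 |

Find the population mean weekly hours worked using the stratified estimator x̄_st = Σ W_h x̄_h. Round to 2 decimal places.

N = Σ N_h = 8250. Stratum weights W_h = N_h/N.
x̄_st = (750·42.7 + 2800·31.6 + 2500·22.1 + 2200·41.0) / 8250 = 32.2370

x̄_st ≈ 32.24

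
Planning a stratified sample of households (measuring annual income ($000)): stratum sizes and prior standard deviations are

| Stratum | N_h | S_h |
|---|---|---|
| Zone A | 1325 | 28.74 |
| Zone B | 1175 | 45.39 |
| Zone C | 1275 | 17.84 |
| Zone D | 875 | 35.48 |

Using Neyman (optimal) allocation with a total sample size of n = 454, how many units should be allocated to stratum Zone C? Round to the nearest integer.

71

Neyman allocation: n_h = n · N_h S_h / Σ N_i S_i, with n = 454.
  stratum Zone A: N_h·S_h = 1325·28.74 = 38080.50
  stratum Zone B: N_h·S_h = 1175·45.39 = 53333.25
  stratum Zone C: N_h·S_h = 1275·17.84 = 22746.00
  stratum Zone D: N_h·S_h = 875·35.48 = 31045.00
Σ N_h S_h = 145204.75
n for stratum Zone C = 454·22746.00/145204.75 = 71.118 → 71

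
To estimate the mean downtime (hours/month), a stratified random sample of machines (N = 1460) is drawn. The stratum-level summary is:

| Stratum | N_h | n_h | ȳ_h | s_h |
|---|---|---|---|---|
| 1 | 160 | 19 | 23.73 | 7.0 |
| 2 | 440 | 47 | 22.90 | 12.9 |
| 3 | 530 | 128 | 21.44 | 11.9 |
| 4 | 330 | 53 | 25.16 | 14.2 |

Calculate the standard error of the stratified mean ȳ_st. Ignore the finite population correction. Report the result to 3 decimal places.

SE(ȳ_st) ≈ 0.832

V̂(ȳ_st) = Σ W_h² s_h²/n_h, with W_h = N_h/N and N = 1460:
  stratum 1: (160/1460)²·7.0²/19 = 0.0309725
  stratum 2: (440/1460)²·12.9²/47 = 0.321574
  stratum 3: (530/1460)²·11.9²/128 = 0.145791
  stratum 4: (330/1460)²·14.2²/53 = 0.194367
V̂(ȳ_st) = 0.692705
SE(ȳ_st) = √0.692705 = 0.832289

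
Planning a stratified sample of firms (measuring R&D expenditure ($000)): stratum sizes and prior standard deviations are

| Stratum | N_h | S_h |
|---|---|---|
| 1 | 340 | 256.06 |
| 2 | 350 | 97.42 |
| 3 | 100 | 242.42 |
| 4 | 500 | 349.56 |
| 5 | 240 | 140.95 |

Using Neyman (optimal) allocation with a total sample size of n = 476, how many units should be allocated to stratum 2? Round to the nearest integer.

Neyman allocation: n_h = n · N_h S_h / Σ N_i S_i, with n = 476.
  stratum 1: N_h·S_h = 340·256.06 = 87060.40
  stratum 2: N_h·S_h = 350·97.42 = 34097.00
  stratum 3: N_h·S_h = 100·242.42 = 24242.00
  stratum 4: N_h·S_h = 500·349.56 = 174780.00
  stratum 5: N_h·S_h = 240·140.95 = 33828.00
Σ N_h S_h = 354007.40
n for stratum 2 = 476·34097.00/354007.40 = 45.847 → 46

46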